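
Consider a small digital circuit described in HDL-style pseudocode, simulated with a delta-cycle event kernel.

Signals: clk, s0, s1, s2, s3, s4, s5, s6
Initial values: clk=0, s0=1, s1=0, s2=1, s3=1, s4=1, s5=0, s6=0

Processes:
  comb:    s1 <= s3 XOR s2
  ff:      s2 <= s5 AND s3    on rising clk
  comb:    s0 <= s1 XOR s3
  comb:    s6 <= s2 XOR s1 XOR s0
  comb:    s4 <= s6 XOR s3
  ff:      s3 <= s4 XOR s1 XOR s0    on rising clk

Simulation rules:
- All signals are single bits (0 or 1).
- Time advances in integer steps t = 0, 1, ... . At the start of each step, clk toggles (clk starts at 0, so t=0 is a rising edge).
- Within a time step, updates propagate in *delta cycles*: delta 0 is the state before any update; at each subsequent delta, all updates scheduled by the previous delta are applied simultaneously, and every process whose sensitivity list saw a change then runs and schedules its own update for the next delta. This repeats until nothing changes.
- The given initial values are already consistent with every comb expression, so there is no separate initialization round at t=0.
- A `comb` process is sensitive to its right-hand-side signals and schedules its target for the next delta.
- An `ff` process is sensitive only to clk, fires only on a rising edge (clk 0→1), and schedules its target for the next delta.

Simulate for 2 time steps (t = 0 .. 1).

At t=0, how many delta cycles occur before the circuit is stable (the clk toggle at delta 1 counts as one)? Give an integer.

t0.Δ0 s4=1 s6=0 clk=0 s5=0 s3=1 s0=1 s1=0 s2=1
t0.Δ1 s4=1 s6=0 clk=1 s5=0 s3=1 s0=1 s1=0 s2=1
t0.Δ2 s4=1 s6=0 clk=1 s5=0 s3=0 s0=1 s1=0 s2=0
t0.Δ3 s4=0 s6=1 clk=1 s5=0 s3=0 s0=0 s1=0 s2=0
t0.Δ4 s4=1 s6=0 clk=1 s5=0 s3=0 s0=0 s1=0 s2=0
t0.Δ5 s4=0 s6=0 clk=1 s5=0 s3=0 s0=0 s1=0 s2=0
t1.Δ0 s4=0 s6=0 clk=1 s5=0 s3=0 s0=0 s1=0 s2=0
t1.Δ1 s4=0 s6=0 clk=0 s5=0 s3=0 s0=0 s1=0 s2=0

5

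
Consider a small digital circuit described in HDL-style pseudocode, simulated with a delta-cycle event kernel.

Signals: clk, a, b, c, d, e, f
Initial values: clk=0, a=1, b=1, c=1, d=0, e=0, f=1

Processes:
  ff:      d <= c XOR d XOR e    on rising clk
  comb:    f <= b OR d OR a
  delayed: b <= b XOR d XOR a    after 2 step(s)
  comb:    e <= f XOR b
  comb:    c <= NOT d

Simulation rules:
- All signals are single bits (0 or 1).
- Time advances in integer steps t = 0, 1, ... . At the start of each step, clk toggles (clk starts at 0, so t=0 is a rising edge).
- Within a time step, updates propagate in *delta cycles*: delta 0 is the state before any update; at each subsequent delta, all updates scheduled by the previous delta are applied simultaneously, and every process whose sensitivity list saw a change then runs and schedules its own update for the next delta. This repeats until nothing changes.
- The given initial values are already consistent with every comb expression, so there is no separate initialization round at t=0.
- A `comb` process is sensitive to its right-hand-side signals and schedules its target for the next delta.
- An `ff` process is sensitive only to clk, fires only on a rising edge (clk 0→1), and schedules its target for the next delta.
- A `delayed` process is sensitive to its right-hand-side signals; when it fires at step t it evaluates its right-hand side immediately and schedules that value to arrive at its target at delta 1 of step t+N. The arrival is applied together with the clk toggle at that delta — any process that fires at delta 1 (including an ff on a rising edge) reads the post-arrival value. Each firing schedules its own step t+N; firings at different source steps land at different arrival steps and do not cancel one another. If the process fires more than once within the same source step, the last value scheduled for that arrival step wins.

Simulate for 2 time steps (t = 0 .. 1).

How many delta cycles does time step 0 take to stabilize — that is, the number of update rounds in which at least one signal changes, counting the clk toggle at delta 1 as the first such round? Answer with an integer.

3

t0.Δ0 clk=0 b=1 d=0 f=1 a=1 e=0 c=1
t0.Δ1 clk=1 b=1 d=0 f=1 a=1 e=0 c=1
t0.Δ2 clk=1 b=1 d=1 f=1 a=1 e=0 c=1
t0.Δ3 clk=1 b=1 d=1 f=1 a=1 e=0 c=0
t1.Δ0 clk=1 b=1 d=1 f=1 a=1 e=0 c=0
t1.Δ1 clk=0 b=1 d=1 f=1 a=1 e=0 c=0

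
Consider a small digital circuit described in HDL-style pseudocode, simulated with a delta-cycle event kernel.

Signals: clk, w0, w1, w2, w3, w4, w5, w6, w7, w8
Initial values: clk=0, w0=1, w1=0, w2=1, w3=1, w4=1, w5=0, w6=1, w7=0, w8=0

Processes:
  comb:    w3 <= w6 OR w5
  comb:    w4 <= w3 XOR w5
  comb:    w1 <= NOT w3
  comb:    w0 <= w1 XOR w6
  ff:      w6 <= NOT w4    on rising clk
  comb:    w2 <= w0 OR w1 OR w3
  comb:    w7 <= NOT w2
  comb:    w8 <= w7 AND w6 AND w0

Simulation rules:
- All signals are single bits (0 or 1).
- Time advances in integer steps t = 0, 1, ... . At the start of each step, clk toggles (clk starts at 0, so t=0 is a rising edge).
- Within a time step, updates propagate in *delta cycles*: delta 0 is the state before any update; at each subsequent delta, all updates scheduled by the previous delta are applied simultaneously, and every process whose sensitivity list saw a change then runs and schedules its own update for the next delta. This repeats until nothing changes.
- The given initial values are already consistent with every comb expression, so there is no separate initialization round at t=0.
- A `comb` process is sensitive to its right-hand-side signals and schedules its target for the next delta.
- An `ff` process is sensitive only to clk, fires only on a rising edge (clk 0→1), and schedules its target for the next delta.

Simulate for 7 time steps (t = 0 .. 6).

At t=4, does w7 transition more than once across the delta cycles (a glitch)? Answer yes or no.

t0.Δ0 w1=0 w8=0 w0=1 w2=1 w6=1 w5=0 w7=0 w4=1 clk=0 w3=1
t0.Δ1 w1=0 w8=0 w0=1 w2=1 w6=1 w5=0 w7=0 w4=1 clk=1 w3=1
t0.Δ2 w1=0 w8=0 w0=1 w2=1 w6=0 w5=0 w7=0 w4=1 clk=1 w3=1
t0.Δ3 w1=0 w8=0 w0=0 w2=1 w6=0 w5=0 w7=0 w4=1 clk=1 w3=0
t0.Δ4 w1=1 w8=0 w0=0 w2=0 w6=0 w5=0 w7=0 w4=0 clk=1 w3=0
t0.Δ5 w1=1 w8=0 w0=1 w2=1 w6=0 w5=0 w7=1 w4=0 clk=1 w3=0
t0.Δ6 w1=1 w8=0 w0=1 w2=1 w6=0 w5=0 w7=0 w4=0 clk=1 w3=0
t1.Δ0 w1=1 w8=0 w0=1 w2=1 w6=0 w5=0 w7=0 w4=0 clk=1 w3=0
t1.Δ1 w1=1 w8=0 w0=1 w2=1 w6=0 w5=0 w7=0 w4=0 clk=0 w3=0
t2.Δ0 w1=1 w8=0 w0=1 w2=1 w6=0 w5=0 w7=0 w4=0 clk=0 w3=0
t2.Δ1 w1=1 w8=0 w0=1 w2=1 w6=0 w5=0 w7=0 w4=0 clk=1 w3=0
t2.Δ2 w1=1 w8=0 w0=1 w2=1 w6=1 w5=0 w7=0 w4=0 clk=1 w3=0
t2.Δ3 w1=1 w8=0 w0=0 w2=1 w6=1 w5=0 w7=0 w4=0 clk=1 w3=1
t2.Δ4 w1=0 w8=0 w0=0 w2=1 w6=1 w5=0 w7=0 w4=1 clk=1 w3=1
t2.Δ5 w1=0 w8=0 w0=1 w2=1 w6=1 w5=0 w7=0 w4=1 clk=1 w3=1
t3.Δ0 w1=0 w8=0 w0=1 w2=1 w6=1 w5=0 w7=0 w4=1 clk=1 w3=1
t3.Δ1 w1=0 w8=0 w0=1 w2=1 w6=1 w5=0 w7=0 w4=1 clk=0 w3=1
t4.Δ0 w1=0 w8=0 w0=1 w2=1 w6=1 w5=0 w7=0 w4=1 clk=0 w3=1
t4.Δ1 w1=0 w8=0 w0=1 w2=1 w6=1 w5=0 w7=0 w4=1 clk=1 w3=1
t4.Δ2 w1=0 w8=0 w0=1 w2=1 w6=0 w5=0 w7=0 w4=1 clk=1 w3=1
t4.Δ3 w1=0 w8=0 w0=0 w2=1 w6=0 w5=0 w7=0 w4=1 clk=1 w3=0
t4.Δ4 w1=1 w8=0 w0=0 w2=0 w6=0 w5=0 w7=0 w4=0 clk=1 w3=0
t4.Δ5 w1=1 w8=0 w0=1 w2=1 w6=0 w5=0 w7=1 w4=0 clk=1 w3=0
t4.Δ6 w1=1 w8=0 w0=1 w2=1 w6=0 w5=0 w7=0 w4=0 clk=1 w3=0
t5.Δ0 w1=1 w8=0 w0=1 w2=1 w6=0 w5=0 w7=0 w4=0 clk=1 w3=0
t5.Δ1 w1=1 w8=0 w0=1 w2=1 w6=0 w5=0 w7=0 w4=0 clk=0 w3=0
t6.Δ0 w1=1 w8=0 w0=1 w2=1 w6=0 w5=0 w7=0 w4=0 clk=0 w3=0
t6.Δ1 w1=1 w8=0 w0=1 w2=1 w6=0 w5=0 w7=0 w4=0 clk=1 w3=0
t6.Δ2 w1=1 w8=0 w0=1 w2=1 w6=1 w5=0 w7=0 w4=0 clk=1 w3=0
t6.Δ3 w1=1 w8=0 w0=0 w2=1 w6=1 w5=0 w7=0 w4=0 clk=1 w3=1
t6.Δ4 w1=0 w8=0 w0=0 w2=1 w6=1 w5=0 w7=0 w4=1 clk=1 w3=1
t6.Δ5 w1=0 w8=0 w0=1 w2=1 w6=1 w5=0 w7=0 w4=1 clk=1 w3=1

yes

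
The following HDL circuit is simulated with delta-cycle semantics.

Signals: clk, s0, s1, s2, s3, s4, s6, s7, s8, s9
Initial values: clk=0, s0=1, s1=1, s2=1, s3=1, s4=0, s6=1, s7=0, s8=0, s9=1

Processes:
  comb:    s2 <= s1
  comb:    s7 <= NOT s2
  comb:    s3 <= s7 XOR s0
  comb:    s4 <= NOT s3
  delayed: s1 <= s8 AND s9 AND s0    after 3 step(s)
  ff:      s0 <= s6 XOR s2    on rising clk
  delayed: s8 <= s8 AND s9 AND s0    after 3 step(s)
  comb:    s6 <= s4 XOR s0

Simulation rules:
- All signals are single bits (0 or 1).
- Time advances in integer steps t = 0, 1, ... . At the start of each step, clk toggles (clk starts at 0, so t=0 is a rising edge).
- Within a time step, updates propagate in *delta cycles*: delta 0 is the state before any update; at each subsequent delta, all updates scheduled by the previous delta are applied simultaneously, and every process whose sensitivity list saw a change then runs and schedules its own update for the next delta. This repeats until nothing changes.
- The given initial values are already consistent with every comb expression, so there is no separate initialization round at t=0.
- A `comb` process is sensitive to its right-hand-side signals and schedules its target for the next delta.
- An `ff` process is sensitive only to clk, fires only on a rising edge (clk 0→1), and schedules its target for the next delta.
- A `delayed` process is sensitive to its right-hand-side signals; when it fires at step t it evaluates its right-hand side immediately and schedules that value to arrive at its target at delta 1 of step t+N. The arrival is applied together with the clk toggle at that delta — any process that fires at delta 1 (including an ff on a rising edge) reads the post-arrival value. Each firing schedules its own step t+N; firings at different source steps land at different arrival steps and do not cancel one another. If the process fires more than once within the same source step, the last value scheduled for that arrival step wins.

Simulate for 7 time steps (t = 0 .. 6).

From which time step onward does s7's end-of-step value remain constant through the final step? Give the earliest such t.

t0.Δ0 s0=1 s7=0 s9=1 clk=0 s3=1 s1=1 s2=1 s8=0 s4=0 s6=1
t0.Δ1 s0=1 s7=0 s9=1 clk=1 s3=1 s1=1 s2=1 s8=0 s4=0 s6=1
t0.Δ2 s0=0 s7=0 s9=1 clk=1 s3=1 s1=1 s2=1 s8=0 s4=0 s6=1
t0.Δ3 s0=0 s7=0 s9=1 clk=1 s3=0 s1=1 s2=1 s8=0 s4=0 s6=0
t0.Δ4 s0=0 s7=0 s9=1 clk=1 s3=0 s1=1 s2=1 s8=0 s4=1 s6=0
t0.Δ5 s0=0 s7=0 s9=1 clk=1 s3=0 s1=1 s2=1 s8=0 s4=1 s6=1
t1.Δ0 s0=0 s7=0 s9=1 clk=1 s3=0 s1=1 s2=1 s8=0 s4=1 s6=1
t1.Δ1 s0=0 s7=0 s9=1 clk=0 s3=0 s1=1 s2=1 s8=0 s4=1 s6=1
t2.Δ0 s0=0 s7=0 s9=1 clk=0 s3=0 s1=1 s2=1 s8=0 s4=1 s6=1
t2.Δ1 s0=0 s7=0 s9=1 clk=1 s3=0 s1=1 s2=1 s8=0 s4=1 s6=1
t3.Δ0 s0=0 s7=0 s9=1 clk=1 s3=0 s1=1 s2=1 s8=0 s4=1 s6=1
t3.Δ1 s0=0 s7=0 s9=1 clk=0 s3=0 s1=0 s2=1 s8=0 s4=1 s6=1
t3.Δ2 s0=0 s7=0 s9=1 clk=0 s3=0 s1=0 s2=0 s8=0 s4=1 s6=1
t3.Δ3 s0=0 s7=1 s9=1 clk=0 s3=0 s1=0 s2=0 s8=0 s4=1 s6=1
t3.Δ4 s0=0 s7=1 s9=1 clk=0 s3=1 s1=0 s2=0 s8=0 s4=1 s6=1
t3.Δ5 s0=0 s7=1 s9=1 clk=0 s3=1 s1=0 s2=0 s8=0 s4=0 s6=1
t3.Δ6 s0=0 s7=1 s9=1 clk=0 s3=1 s1=0 s2=0 s8=0 s4=0 s6=0
t4.Δ0 s0=0 s7=1 s9=1 clk=0 s3=1 s1=0 s2=0 s8=0 s4=0 s6=0
t4.Δ1 s0=0 s7=1 s9=1 clk=1 s3=1 s1=0 s2=0 s8=0 s4=0 s6=0
t5.Δ0 s0=0 s7=1 s9=1 clk=1 s3=1 s1=0 s2=0 s8=0 s4=0 s6=0
t5.Δ1 s0=0 s7=1 s9=1 clk=0 s3=1 s1=0 s2=0 s8=0 s4=0 s6=0
t6.Δ0 s0=0 s7=1 s9=1 clk=0 s3=1 s1=0 s2=0 s8=0 s4=0 s6=0
t6.Δ1 s0=0 s7=1 s9=1 clk=1 s3=1 s1=0 s2=0 s8=0 s4=0 s6=0

3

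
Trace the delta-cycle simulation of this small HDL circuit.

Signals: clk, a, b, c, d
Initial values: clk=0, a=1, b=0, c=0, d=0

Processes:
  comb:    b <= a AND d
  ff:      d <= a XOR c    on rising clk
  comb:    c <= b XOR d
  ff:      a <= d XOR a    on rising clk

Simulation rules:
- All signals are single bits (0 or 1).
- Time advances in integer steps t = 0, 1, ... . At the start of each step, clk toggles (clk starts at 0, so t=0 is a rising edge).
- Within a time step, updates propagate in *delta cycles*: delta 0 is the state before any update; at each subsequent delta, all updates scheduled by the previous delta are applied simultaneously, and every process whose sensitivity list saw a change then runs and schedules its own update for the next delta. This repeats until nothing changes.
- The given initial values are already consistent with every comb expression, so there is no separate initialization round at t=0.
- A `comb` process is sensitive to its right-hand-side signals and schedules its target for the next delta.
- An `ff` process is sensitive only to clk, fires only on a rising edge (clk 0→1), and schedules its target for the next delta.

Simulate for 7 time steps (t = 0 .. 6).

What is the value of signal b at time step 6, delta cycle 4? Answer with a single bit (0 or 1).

0

t0.Δ0 d=0 b=0 clk=0 c=0 a=1
t0.Δ1 d=0 b=0 clk=1 c=0 a=1
t0.Δ2 d=1 b=0 clk=1 c=0 a=1
t0.Δ3 d=1 b=1 clk=1 c=1 a=1
t0.Δ4 d=1 b=1 clk=1 c=0 a=1
t1.Δ0 d=1 b=1 clk=1 c=0 a=1
t1.Δ1 d=1 b=1 clk=0 c=0 a=1
t2.Δ0 d=1 b=1 clk=0 c=0 a=1
t2.Δ1 d=1 b=1 clk=1 c=0 a=1
t2.Δ2 d=1 b=1 clk=1 c=0 a=0
t2.Δ3 d=1 b=0 clk=1 c=0 a=0
t2.Δ4 d=1 b=0 clk=1 c=1 a=0
t3.Δ0 d=1 b=0 clk=1 c=1 a=0
t3.Δ1 d=1 b=0 clk=0 c=1 a=0
t4.Δ0 d=1 b=0 clk=0 c=1 a=0
t4.Δ1 d=1 b=0 clk=1 c=1 a=0
t4.Δ2 d=1 b=0 clk=1 c=1 a=1
t4.Δ3 d=1 b=1 clk=1 c=1 a=1
t4.Δ4 d=1 b=1 clk=1 c=0 a=1
t5.Δ0 d=1 b=1 clk=1 c=0 a=1
t5.Δ1 d=1 b=1 clk=0 c=0 a=1
t6.Δ0 d=1 b=1 clk=0 c=0 a=1
t6.Δ1 d=1 b=1 clk=1 c=0 a=1
t6.Δ2 d=1 b=1 clk=1 c=0 a=0
t6.Δ3 d=1 b=0 clk=1 c=0 a=0
t6.Δ4 d=1 b=0 clk=1 c=1 a=0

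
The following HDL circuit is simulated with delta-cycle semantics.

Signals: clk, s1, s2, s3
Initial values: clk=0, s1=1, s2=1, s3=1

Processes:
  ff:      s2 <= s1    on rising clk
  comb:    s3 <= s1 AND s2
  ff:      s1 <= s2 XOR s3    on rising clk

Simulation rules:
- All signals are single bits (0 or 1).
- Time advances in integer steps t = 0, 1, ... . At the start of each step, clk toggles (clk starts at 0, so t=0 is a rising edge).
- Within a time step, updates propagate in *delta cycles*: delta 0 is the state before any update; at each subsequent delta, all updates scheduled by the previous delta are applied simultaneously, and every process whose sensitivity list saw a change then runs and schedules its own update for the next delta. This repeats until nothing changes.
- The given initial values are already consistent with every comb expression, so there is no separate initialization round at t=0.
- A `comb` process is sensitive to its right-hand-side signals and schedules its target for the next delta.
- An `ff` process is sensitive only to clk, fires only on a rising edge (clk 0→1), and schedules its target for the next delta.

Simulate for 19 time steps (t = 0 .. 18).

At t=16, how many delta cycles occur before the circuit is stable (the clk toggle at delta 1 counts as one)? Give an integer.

2

[bits: s1,s2,s3,clk]
t=0: Δ0=1110 Δ1=1111 Δ2=0111 Δ3=0101 | 3Δ
t=1: Δ0=0101 Δ1=0100 | 1Δ
t=2: Δ0=0100 Δ1=0101 Δ2=1001 | 2Δ
t=3: Δ0=1001 Δ1=1000 | 1Δ
t=4: Δ0=1000 Δ1=1001 Δ2=0101 | 2Δ
t=5: Δ0=0101 Δ1=0100 | 1Δ
t=6: Δ0=0100 Δ1=0101 Δ2=1001 | 2Δ
t=7: Δ0=1001 Δ1=1000 | 1Δ
t=8: Δ0=1000 Δ1=1001 Δ2=0101 | 2Δ
t=9: Δ0=0101 Δ1=0100 | 1Δ
t=10: Δ0=0100 Δ1=0101 Δ2=1001 | 2Δ
t=11: Δ0=1001 Δ1=1000 | 1Δ
t=12: Δ0=1000 Δ1=1001 Δ2=0101 | 2Δ
t=13: Δ0=0101 Δ1=0100 | 1Δ
t=14: Δ0=0100 Δ1=0101 Δ2=1001 | 2Δ
t=15: Δ0=1001 Δ1=1000 | 1Δ
t=16: Δ0=1000 Δ1=1001 Δ2=0101 | 2Δ
t=17: Δ0=0101 Δ1=0100 | 1Δ
t=18: Δ0=0100 Δ1=0101 Δ2=1001 | 2Δ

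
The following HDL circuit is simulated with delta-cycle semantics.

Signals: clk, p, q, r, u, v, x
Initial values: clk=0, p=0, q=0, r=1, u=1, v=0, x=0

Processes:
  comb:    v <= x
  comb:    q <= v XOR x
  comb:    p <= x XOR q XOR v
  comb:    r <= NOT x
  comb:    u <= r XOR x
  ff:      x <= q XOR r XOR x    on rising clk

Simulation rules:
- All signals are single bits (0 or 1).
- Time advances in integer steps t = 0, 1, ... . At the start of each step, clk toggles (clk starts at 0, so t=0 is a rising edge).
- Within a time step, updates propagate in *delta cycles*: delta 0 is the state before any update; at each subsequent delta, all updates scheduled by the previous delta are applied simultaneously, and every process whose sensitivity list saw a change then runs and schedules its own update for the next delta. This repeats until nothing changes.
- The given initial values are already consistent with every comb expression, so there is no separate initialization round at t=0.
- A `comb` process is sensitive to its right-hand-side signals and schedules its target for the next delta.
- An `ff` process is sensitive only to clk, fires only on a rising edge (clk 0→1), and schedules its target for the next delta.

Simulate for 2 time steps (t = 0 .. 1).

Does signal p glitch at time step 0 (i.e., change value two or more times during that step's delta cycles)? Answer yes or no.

yes

[bits: u,clk,p,r,v,x,q]
t=0: Δ0=1001000 Δ1=1101000 Δ2=1101010 Δ3=0110111 Δ4=1110110 Δ5=1100110 | 5Δ
t=1: Δ0=1100110 Δ1=1000110 | 1Δ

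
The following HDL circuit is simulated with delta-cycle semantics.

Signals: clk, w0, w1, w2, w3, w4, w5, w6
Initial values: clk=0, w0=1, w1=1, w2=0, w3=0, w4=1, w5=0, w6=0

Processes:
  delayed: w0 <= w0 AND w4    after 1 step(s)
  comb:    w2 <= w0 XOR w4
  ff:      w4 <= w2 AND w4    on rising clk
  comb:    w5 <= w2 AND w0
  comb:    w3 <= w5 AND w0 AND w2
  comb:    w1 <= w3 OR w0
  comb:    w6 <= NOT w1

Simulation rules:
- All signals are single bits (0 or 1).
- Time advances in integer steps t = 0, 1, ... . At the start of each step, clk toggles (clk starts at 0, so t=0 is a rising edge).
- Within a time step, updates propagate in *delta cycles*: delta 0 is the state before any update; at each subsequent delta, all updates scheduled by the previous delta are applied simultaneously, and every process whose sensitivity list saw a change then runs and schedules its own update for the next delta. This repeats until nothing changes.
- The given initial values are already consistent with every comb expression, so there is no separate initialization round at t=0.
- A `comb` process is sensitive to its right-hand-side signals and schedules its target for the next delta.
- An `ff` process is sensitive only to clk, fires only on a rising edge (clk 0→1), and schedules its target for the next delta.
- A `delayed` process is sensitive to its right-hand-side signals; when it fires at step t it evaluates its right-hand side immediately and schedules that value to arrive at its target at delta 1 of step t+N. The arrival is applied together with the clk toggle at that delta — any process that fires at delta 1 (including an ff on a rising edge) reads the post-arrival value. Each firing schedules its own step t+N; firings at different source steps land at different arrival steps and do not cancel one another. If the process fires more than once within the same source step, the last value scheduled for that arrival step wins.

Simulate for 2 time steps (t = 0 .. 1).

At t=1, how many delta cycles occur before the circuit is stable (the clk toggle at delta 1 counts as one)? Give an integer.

t=0 Δ0: w2=0 w6=0 clk=0 w4=1 w0=1 w5=0 w1=1 w3=0
  Δ1: clk:0→1
  Δ2: w4:1→0
  Δ3: w2:0→1
  Δ4: w5:0→1
  Δ5: w3:0→1
  (5Δ to stable)
t=1 Δ0: w2=1 w6=0 clk=1 w4=0 w0=1 w5=1 w1=1 w3=1
  Δ1: clk:1→0, w0:1→0
  Δ2: w2:1→0, w5:1→0, w3:1→0
  Δ3: w1:1→0
  Δ4: w6:0→1
  (4Δ to stable)

4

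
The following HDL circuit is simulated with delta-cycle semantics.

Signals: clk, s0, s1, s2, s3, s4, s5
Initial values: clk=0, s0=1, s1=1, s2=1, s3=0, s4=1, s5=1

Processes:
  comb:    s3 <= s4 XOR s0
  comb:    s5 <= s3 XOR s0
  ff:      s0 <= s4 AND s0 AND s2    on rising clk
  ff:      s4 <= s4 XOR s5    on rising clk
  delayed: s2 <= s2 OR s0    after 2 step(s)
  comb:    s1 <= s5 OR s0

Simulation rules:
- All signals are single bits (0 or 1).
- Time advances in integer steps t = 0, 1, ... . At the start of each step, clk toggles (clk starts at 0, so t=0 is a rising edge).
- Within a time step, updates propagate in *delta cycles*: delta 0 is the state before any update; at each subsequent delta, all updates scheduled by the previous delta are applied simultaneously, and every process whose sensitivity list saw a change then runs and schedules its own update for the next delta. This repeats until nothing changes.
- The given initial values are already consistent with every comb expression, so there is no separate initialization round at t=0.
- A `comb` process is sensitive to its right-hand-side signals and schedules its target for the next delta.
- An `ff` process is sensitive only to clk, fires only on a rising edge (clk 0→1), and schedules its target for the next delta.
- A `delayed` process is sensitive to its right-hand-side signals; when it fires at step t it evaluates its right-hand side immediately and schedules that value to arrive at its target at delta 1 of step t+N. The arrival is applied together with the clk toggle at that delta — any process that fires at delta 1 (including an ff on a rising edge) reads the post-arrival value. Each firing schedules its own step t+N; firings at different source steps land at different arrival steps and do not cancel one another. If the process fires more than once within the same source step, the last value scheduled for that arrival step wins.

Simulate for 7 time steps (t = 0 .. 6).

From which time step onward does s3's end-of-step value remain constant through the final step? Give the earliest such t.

t=0 Δ0: s1=1 s5=1 s0=1 clk=0 s4=1 s3=0 s2=1
  Δ1: clk:0→1
  Δ2: s4:1→0
  Δ3: s3:0→1
  Δ4: s5:1→0
  (4Δ to stable)
t=1 Δ0: s1=1 s5=0 s0=1 clk=1 s4=0 s3=1 s2=1
  Δ1: clk:1→0
  (1Δ to stable)
t=2 Δ0: s1=1 s5=0 s0=1 clk=0 s4=0 s3=1 s2=1
  Δ1: clk:0→1
  Δ2: s0:1→0
  Δ3: s1:1→0, s5:0→1, s3:1→0
  Δ4: s1:0→1, s5:1→0
  Δ5: s1:1→0
  (5Δ to stable)
t=3 Δ0: s1=0 s5=0 s0=0 clk=1 s4=0 s3=0 s2=1
  Δ1: clk:1→0
  (1Δ to stable)
t=4 Δ0: s1=0 s5=0 s0=0 clk=0 s4=0 s3=0 s2=1
  Δ1: clk:0→1
  (1Δ to stable)
t=5 Δ0: s1=0 s5=0 s0=0 clk=1 s4=0 s3=0 s2=1
  Δ1: clk:1→0
  (1Δ to stable)
t=6 Δ0: s1=0 s5=0 s0=0 clk=0 s4=0 s3=0 s2=1
  Δ1: clk:0→1
  (1Δ to stable)

2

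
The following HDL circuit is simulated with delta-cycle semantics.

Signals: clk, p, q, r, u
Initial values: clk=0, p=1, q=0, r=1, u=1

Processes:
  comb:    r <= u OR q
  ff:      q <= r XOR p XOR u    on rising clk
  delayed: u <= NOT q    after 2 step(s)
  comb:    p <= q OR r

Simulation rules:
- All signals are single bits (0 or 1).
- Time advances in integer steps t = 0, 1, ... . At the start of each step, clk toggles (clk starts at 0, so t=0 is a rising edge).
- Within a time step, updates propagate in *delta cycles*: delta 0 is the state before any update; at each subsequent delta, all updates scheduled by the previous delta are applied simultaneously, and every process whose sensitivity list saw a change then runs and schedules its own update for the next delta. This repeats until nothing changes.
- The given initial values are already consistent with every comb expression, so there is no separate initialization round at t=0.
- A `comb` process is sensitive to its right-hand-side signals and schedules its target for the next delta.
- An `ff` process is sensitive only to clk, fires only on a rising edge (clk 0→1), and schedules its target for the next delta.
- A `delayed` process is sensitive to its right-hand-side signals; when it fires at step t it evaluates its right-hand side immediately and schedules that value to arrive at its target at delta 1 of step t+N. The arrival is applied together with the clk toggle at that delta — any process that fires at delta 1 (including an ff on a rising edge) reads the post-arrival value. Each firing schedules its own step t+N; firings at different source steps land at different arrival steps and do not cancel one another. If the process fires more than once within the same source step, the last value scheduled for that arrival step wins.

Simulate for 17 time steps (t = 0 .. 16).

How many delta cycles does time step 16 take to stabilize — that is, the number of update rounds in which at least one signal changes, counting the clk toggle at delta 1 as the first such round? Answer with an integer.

3

[bits: q,p,clk,u,r]
t=0: Δ0=01011 Δ1=01111 Δ2=11111 | 2Δ
t=1: Δ0=11111 Δ1=11011 | 1Δ
t=2: Δ0=11011 Δ1=11101 Δ2=01101 Δ3=01100 Δ4=00100 | 4Δ
t=3: Δ0=00100 Δ1=00000 | 1Δ
t=4: Δ0=00000 Δ1=00110 Δ2=10111 Δ3=11111 | 3Δ
t=5: Δ0=11111 Δ1=11011 | 1Δ
t=6: Δ0=11011 Δ1=11101 Δ2=01101 Δ3=01100 Δ4=00100 | 4Δ
t=7: Δ0=00100 Δ1=00000 | 1Δ
t=8: Δ0=00000 Δ1=00110 Δ2=10111 Δ3=11111 | 3Δ
t=9: Δ0=11111 Δ1=11011 | 1Δ
t=10: Δ0=11011 Δ1=11101 Δ2=01101 Δ3=01100 Δ4=00100 | 4Δ
t=11: Δ0=00100 Δ1=00000 | 1Δ
t=12: Δ0=00000 Δ1=00110 Δ2=10111 Δ3=11111 | 3Δ
t=13: Δ0=11111 Δ1=11011 | 1Δ
t=14: Δ0=11011 Δ1=11101 Δ2=01101 Δ3=01100 Δ4=00100 | 4Δ
t=15: Δ0=00100 Δ1=00000 | 1Δ
t=16: Δ0=00000 Δ1=00110 Δ2=10111 Δ3=11111 | 3Δ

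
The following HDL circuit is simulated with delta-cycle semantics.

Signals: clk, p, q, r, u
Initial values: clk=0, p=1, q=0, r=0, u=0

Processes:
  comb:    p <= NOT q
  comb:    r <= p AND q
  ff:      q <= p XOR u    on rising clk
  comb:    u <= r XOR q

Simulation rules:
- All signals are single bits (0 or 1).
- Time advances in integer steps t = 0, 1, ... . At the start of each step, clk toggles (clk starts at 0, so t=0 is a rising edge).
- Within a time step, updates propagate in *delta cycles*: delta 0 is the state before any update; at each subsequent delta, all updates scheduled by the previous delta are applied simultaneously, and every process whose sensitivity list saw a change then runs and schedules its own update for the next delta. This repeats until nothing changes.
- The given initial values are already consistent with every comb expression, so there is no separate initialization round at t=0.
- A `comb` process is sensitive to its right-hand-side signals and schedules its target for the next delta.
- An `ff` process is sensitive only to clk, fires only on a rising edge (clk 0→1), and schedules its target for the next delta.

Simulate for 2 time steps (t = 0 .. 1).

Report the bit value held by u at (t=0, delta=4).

[bits: q,r,u,clk,p]
t=0: Δ0=00001 Δ1=00011 Δ2=10011 Δ3=11110 Δ4=10010 Δ5=10110 | 5Δ
t=1: Δ0=10110 Δ1=10100 | 1Δ

0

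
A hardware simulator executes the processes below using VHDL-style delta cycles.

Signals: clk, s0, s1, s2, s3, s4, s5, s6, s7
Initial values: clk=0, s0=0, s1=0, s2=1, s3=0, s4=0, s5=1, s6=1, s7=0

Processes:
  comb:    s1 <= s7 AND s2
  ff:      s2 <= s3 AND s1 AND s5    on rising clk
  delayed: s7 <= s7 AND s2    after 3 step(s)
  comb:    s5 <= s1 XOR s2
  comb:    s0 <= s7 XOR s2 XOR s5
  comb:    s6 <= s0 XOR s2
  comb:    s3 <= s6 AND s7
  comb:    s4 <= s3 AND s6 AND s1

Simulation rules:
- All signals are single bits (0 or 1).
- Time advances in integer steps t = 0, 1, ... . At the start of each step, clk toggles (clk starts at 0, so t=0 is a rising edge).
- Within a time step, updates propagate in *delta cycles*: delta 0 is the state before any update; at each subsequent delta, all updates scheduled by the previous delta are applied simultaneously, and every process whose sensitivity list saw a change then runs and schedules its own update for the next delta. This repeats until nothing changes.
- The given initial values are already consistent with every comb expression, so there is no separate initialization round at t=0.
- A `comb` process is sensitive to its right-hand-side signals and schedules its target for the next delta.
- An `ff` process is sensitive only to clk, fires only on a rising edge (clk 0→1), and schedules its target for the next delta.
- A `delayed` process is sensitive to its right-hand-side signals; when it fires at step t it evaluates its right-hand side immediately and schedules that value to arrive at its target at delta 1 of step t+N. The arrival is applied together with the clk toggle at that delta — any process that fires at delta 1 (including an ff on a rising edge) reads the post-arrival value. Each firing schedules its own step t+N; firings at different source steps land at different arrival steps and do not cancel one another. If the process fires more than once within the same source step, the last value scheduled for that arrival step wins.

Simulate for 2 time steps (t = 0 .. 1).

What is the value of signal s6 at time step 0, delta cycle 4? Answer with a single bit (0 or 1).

[bits: s4,s6,s3,clk,s0,s5,s2,s1,s7]
t=0: Δ0=010001100 Δ1=010101100 Δ2=010101000 Δ3=000110000 Δ4=010100000 Δ5=000100000 | 5Δ
t=1: Δ0=000100000 Δ1=000000000 | 1Δ

1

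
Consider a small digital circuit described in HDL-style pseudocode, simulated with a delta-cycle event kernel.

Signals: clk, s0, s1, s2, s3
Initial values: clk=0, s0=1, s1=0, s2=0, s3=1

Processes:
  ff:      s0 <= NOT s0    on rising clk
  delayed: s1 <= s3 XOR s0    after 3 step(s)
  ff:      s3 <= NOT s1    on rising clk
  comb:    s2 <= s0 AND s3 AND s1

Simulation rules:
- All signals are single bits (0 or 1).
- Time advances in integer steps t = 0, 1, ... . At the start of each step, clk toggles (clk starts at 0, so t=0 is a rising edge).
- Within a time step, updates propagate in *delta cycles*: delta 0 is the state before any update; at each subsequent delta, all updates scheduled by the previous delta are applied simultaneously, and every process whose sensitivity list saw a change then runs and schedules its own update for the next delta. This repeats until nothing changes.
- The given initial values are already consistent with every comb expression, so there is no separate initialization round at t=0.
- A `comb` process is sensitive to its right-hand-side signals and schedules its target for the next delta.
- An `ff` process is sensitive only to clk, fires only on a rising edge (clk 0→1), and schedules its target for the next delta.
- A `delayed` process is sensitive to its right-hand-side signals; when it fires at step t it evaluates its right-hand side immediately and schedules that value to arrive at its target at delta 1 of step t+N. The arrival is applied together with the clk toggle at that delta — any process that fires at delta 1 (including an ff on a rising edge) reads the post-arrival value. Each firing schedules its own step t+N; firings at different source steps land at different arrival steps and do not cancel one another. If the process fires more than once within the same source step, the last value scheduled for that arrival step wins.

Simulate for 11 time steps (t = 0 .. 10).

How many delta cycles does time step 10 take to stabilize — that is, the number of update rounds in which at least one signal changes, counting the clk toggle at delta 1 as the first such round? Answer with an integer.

2

t=0 Δ0: s0=1 s2=0 clk=0 s1=0 s3=1
  Δ1: clk:0→1
  Δ2: s0:1→0
  (2Δ to stable)
t=1 Δ0: s0=0 s2=0 clk=1 s1=0 s3=1
  Δ1: clk:1→0
  (1Δ to stable)
t=2 Δ0: s0=0 s2=0 clk=0 s1=0 s3=1
  Δ1: clk:0→1
  Δ2: s0:0→1
  (2Δ to stable)
t=3 Δ0: s0=1 s2=0 clk=1 s1=0 s3=1
  Δ1: clk:1→0, s1:0→1
  Δ2: s2:0→1
  (2Δ to stable)
t=4 Δ0: s0=1 s2=1 clk=0 s1=1 s3=1
  Δ1: clk:0→1
  Δ2: s0:1→0, s3:1→0
  Δ3: s2:1→0
  (3Δ to stable)
t=5 Δ0: s0=0 s2=0 clk=1 s1=1 s3=0
  Δ1: clk:1→0, s1:1→0
  (1Δ to stable)
t=6 Δ0: s0=0 s2=0 clk=0 s1=0 s3=0
  Δ1: clk:0→1
  Δ2: s0:0→1, s3:0→1
  (2Δ to stable)
t=7 Δ0: s0=1 s2=0 clk=1 s1=0 s3=1
  Δ1: clk:1→0
  (1Δ to stable)
t=8 Δ0: s0=1 s2=0 clk=0 s1=0 s3=1
  Δ1: clk:0→1
  Δ2: s0:1→0
  (2Δ to stable)
t=9 Δ0: s0=0 s2=0 clk=1 s1=0 s3=1
  Δ1: clk:1→0
  (1Δ to stable)
t=10 Δ0: s0=0 s2=0 clk=0 s1=0 s3=1
  Δ1: clk:0→1
  Δ2: s0:0→1
  (2Δ to stable)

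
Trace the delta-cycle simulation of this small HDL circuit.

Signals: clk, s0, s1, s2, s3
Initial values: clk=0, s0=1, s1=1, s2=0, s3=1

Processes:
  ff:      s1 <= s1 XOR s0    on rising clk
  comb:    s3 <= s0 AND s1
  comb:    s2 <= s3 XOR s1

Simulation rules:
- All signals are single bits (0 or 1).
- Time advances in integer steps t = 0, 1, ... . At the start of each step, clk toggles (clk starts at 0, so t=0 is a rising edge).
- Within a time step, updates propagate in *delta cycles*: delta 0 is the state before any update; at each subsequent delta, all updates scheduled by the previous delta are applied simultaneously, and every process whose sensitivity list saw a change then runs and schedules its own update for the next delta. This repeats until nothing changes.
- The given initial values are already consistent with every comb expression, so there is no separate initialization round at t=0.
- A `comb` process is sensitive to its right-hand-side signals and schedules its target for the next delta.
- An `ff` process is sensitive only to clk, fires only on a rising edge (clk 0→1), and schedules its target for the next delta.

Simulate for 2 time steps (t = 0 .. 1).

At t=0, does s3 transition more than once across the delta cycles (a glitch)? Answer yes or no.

no

[bits: s2,s3,clk,s1,s0]
t=0: Δ0=01011 Δ1=01111 Δ2=01101 Δ3=10101 Δ4=00101 | 4Δ
t=1: Δ0=00101 Δ1=00001 | 1Δ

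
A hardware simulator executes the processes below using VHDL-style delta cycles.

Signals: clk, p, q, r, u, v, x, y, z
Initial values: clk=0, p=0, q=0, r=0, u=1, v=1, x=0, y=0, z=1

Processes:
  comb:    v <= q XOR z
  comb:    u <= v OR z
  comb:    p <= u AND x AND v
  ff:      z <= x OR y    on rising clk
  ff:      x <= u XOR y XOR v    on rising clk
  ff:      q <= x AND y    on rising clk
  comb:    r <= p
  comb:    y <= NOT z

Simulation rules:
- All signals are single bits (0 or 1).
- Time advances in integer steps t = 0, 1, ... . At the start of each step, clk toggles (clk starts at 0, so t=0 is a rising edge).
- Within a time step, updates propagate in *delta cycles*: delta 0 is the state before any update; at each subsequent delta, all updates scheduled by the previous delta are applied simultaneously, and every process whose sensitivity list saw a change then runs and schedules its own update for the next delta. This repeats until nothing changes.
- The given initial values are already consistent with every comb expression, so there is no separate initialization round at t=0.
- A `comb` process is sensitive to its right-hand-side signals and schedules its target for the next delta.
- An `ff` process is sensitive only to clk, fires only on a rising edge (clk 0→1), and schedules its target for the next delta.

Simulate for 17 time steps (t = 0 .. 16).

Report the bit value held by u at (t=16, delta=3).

1

t0.Δ0 clk=0 u=1 v=1 r=0 y=0 p=0 q=0 x=0 z=1
t0.Δ1 clk=1 u=1 v=1 r=0 y=0 p=0 q=0 x=0 z=1
t0.Δ2 clk=1 u=1 v=1 r=0 y=0 p=0 q=0 x=0 z=0
t0.Δ3 clk=1 u=1 v=0 r=0 y=1 p=0 q=0 x=0 z=0
t0.Δ4 clk=1 u=0 v=0 r=0 y=1 p=0 q=0 x=0 z=0
t1.Δ0 clk=1 u=0 v=0 r=0 y=1 p=0 q=0 x=0 z=0
t1.Δ1 clk=0 u=0 v=0 r=0 y=1 p=0 q=0 x=0 z=0
t2.Δ0 clk=0 u=0 v=0 r=0 y=1 p=0 q=0 x=0 z=0
t2.Δ1 clk=1 u=0 v=0 r=0 y=1 p=0 q=0 x=0 z=0
t2.Δ2 clk=1 u=0 v=0 r=0 y=1 p=0 q=0 x=1 z=1
t2.Δ3 clk=1 u=1 v=1 r=0 y=0 p=0 q=0 x=1 z=1
t2.Δ4 clk=1 u=1 v=1 r=0 y=0 p=1 q=0 x=1 z=1
t2.Δ5 clk=1 u=1 v=1 r=1 y=0 p=1 q=0 x=1 z=1
t3.Δ0 clk=1 u=1 v=1 r=1 y=0 p=1 q=0 x=1 z=1
t3.Δ1 clk=0 u=1 v=1 r=1 y=0 p=1 q=0 x=1 z=1
t4.Δ0 clk=0 u=1 v=1 r=1 y=0 p=1 q=0 x=1 z=1
t4.Δ1 clk=1 u=1 v=1 r=1 y=0 p=1 q=0 x=1 z=1
t4.Δ2 clk=1 u=1 v=1 r=1 y=0 p=1 q=0 x=0 z=1
t4.Δ3 clk=1 u=1 v=1 r=1 y=0 p=0 q=0 x=0 z=1
t4.Δ4 clk=1 u=1 v=1 r=0 y=0 p=0 q=0 x=0 z=1
t5.Δ0 clk=1 u=1 v=1 r=0 y=0 p=0 q=0 x=0 z=1
t5.Δ1 clk=0 u=1 v=1 r=0 y=0 p=0 q=0 x=0 z=1
t6.Δ0 clk=0 u=1 v=1 r=0 y=0 p=0 q=0 x=0 z=1
t6.Δ1 clk=1 u=1 v=1 r=0 y=0 p=0 q=0 x=0 z=1
t6.Δ2 clk=1 u=1 v=1 r=0 y=0 p=0 q=0 x=0 z=0
t6.Δ3 clk=1 u=1 v=0 r=0 y=1 p=0 q=0 x=0 z=0
t6.Δ4 clk=1 u=0 v=0 r=0 y=1 p=0 q=0 x=0 z=0
t7.Δ0 clk=1 u=0 v=0 r=0 y=1 p=0 q=0 x=0 z=0
t7.Δ1 clk=0 u=0 v=0 r=0 y=1 p=0 q=0 x=0 z=0
t8.Δ0 clk=0 u=0 v=0 r=0 y=1 p=0 q=0 x=0 z=0
t8.Δ1 clk=1 u=0 v=0 r=0 y=1 p=0 q=0 x=0 z=0
t8.Δ2 clk=1 u=0 v=0 r=0 y=1 p=0 q=0 x=1 z=1
t8.Δ3 clk=1 u=1 v=1 r=0 y=0 p=0 q=0 x=1 z=1
t8.Δ4 clk=1 u=1 v=1 r=0 y=0 p=1 q=0 x=1 z=1
t8.Δ5 clk=1 u=1 v=1 r=1 y=0 p=1 q=0 x=1 z=1
t9.Δ0 clk=1 u=1 v=1 r=1 y=0 p=1 q=0 x=1 z=1
t9.Δ1 clk=0 u=1 v=1 r=1 y=0 p=1 q=0 x=1 z=1
t10.Δ0 clk=0 u=1 v=1 r=1 y=0 p=1 q=0 x=1 z=1
t10.Δ1 clk=1 u=1 v=1 r=1 y=0 p=1 q=0 x=1 z=1
t10.Δ2 clk=1 u=1 v=1 r=1 y=0 p=1 q=0 x=0 z=1
t10.Δ3 clk=1 u=1 v=1 r=1 y=0 p=0 q=0 x=0 z=1
t10.Δ4 clk=1 u=1 v=1 r=0 y=0 p=0 q=0 x=0 z=1
t11.Δ0 clk=1 u=1 v=1 r=0 y=0 p=0 q=0 x=0 z=1
t11.Δ1 clk=0 u=1 v=1 r=0 y=0 p=0 q=0 x=0 z=1
t12.Δ0 clk=0 u=1 v=1 r=0 y=0 p=0 q=0 x=0 z=1
t12.Δ1 clk=1 u=1 v=1 r=0 y=0 p=0 q=0 x=0 z=1
t12.Δ2 clk=1 u=1 v=1 r=0 y=0 p=0 q=0 x=0 z=0
t12.Δ3 clk=1 u=1 v=0 r=0 y=1 p=0 q=0 x=0 z=0
t12.Δ4 clk=1 u=0 v=0 r=0 y=1 p=0 q=0 x=0 z=0
t13.Δ0 clk=1 u=0 v=0 r=0 y=1 p=0 q=0 x=0 z=0
t13.Δ1 clk=0 u=0 v=0 r=0 y=1 p=0 q=0 x=0 z=0
t14.Δ0 clk=0 u=0 v=0 r=0 y=1 p=0 q=0 x=0 z=0
t14.Δ1 clk=1 u=0 v=0 r=0 y=1 p=0 q=0 x=0 z=0
t14.Δ2 clk=1 u=0 v=0 r=0 y=1 p=0 q=0 x=1 z=1
t14.Δ3 clk=1 u=1 v=1 r=0 y=0 p=0 q=0 x=1 z=1
t14.Δ4 clk=1 u=1 v=1 r=0 y=0 p=1 q=0 x=1 z=1
t14.Δ5 clk=1 u=1 v=1 r=1 y=0 p=1 q=0 x=1 z=1
t15.Δ0 clk=1 u=1 v=1 r=1 y=0 p=1 q=0 x=1 z=1
t15.Δ1 clk=0 u=1 v=1 r=1 y=0 p=1 q=0 x=1 z=1
t16.Δ0 clk=0 u=1 v=1 r=1 y=0 p=1 q=0 x=1 z=1
t16.Δ1 clk=1 u=1 v=1 r=1 y=0 p=1 q=0 x=1 z=1
t16.Δ2 clk=1 u=1 v=1 r=1 y=0 p=1 q=0 x=0 z=1
t16.Δ3 clk=1 u=1 v=1 r=1 y=0 p=0 q=0 x=0 z=1
t16.Δ4 clk=1 u=1 v=1 r=0 y=0 p=0 q=0 x=0 z=1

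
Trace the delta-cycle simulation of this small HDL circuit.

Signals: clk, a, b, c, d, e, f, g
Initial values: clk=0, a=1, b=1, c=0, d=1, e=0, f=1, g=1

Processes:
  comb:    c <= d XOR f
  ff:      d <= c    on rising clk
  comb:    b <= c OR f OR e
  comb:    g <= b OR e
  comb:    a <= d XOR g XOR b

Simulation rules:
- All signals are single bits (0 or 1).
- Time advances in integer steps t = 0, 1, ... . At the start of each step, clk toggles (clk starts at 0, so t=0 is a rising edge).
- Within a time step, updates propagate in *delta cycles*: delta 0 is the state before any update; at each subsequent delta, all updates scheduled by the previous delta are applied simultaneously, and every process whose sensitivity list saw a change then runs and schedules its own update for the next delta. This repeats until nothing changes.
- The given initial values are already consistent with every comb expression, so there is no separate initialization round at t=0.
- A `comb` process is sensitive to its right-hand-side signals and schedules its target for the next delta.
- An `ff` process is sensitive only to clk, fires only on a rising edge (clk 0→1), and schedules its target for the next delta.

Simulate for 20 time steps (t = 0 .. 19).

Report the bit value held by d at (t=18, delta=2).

1

t=0 Δ0: e=0 c=0 d=1 b=1 f=1 g=1 a=1 clk=0
  Δ1: clk:0→1
  Δ2: d:1→0
  Δ3: c:0→1, a:1→0
  (3Δ to stable)
t=1 Δ0: e=0 c=1 d=0 b=1 f=1 g=1 a=0 clk=1
  Δ1: clk:1→0
  (1Δ to stable)
t=2 Δ0: e=0 c=1 d=0 b=1 f=1 g=1 a=0 clk=0
  Δ1: clk:0→1
  Δ2: d:0→1
  Δ3: c:1→0, a:0→1
  (3Δ to stable)
t=3 Δ0: e=0 c=0 d=1 b=1 f=1 g=1 a=1 clk=1
  Δ1: clk:1→0
  (1Δ to stable)
t=4 Δ0: e=0 c=0 d=1 b=1 f=1 g=1 a=1 clk=0
  Δ1: clk:0→1
  Δ2: d:1→0
  Δ3: c:0→1, a:1→0
  (3Δ to stable)
t=5 Δ0: e=0 c=1 d=0 b=1 f=1 g=1 a=0 clk=1
  Δ1: clk:1→0
  (1Δ to stable)
t=6 Δ0: e=0 c=1 d=0 b=1 f=1 g=1 a=0 clk=0
  Δ1: clk:0→1
  Δ2: d:0→1
  Δ3: c:1→0, a:0→1
  (3Δ to stable)
t=7 Δ0: e=0 c=0 d=1 b=1 f=1 g=1 a=1 clk=1
  Δ1: clk:1→0
  (1Δ to stable)
t=8 Δ0: e=0 c=0 d=1 b=1 f=1 g=1 a=1 clk=0
  Δ1: clk:0→1
  Δ2: d:1→0
  Δ3: c:0→1, a:1→0
  (3Δ to stable)
t=9 Δ0: e=0 c=1 d=0 b=1 f=1 g=1 a=0 clk=1
  Δ1: clk:1→0
  (1Δ to stable)
t=10 Δ0: e=0 c=1 d=0 b=1 f=1 g=1 a=0 clk=0
  Δ1: clk:0→1
  Δ2: d:0→1
  Δ3: c:1→0, a:0→1
  (3Δ to stable)
t=11 Δ0: e=0 c=0 d=1 b=1 f=1 g=1 a=1 clk=1
  Δ1: clk:1→0
  (1Δ to stable)
t=12 Δ0: e=0 c=0 d=1 b=1 f=1 g=1 a=1 clk=0
  Δ1: clk:0→1
  Δ2: d:1→0
  Δ3: c:0→1, a:1→0
  (3Δ to stable)
t=13 Δ0: e=0 c=1 d=0 b=1 f=1 g=1 a=0 clk=1
  Δ1: clk:1→0
  (1Δ to stable)
t=14 Δ0: e=0 c=1 d=0 b=1 f=1 g=1 a=0 clk=0
  Δ1: clk:0→1
  Δ2: d:0→1
  Δ3: c:1→0, a:0→1
  (3Δ to stable)
t=15 Δ0: e=0 c=0 d=1 b=1 f=1 g=1 a=1 clk=1
  Δ1: clk:1→0
  (1Δ to stable)
t=16 Δ0: e=0 c=0 d=1 b=1 f=1 g=1 a=1 clk=0
  Δ1: clk:0→1
  Δ2: d:1→0
  Δ3: c:0→1, a:1→0
  (3Δ to stable)
t=17 Δ0: e=0 c=1 d=0 b=1 f=1 g=1 a=0 clk=1
  Δ1: clk:1→0
  (1Δ to stable)
t=18 Δ0: e=0 c=1 d=0 b=1 f=1 g=1 a=0 clk=0
  Δ1: clk:0→1
  Δ2: d:0→1
  Δ3: c:1→0, a:0→1
  (3Δ to stable)
t=19 Δ0: e=0 c=0 d=1 b=1 f=1 g=1 a=1 clk=1
  Δ1: clk:1→0
  (1Δ to stable)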